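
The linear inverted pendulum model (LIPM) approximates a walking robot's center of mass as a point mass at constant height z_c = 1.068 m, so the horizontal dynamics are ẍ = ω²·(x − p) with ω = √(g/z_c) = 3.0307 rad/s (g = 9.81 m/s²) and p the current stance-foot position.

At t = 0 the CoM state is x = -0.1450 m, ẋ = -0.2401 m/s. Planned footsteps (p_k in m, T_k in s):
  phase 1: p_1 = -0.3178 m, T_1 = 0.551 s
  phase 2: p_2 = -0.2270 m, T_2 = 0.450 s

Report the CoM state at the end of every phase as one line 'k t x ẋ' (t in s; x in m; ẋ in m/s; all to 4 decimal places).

1 0.5510 -0.0455 0.6813
2 1.0010 0.5619 2.4245

phase 1: p=-0.3178, T=0.551, ωT=1.669916, cosh=2.749991, sinh=2.561729; start (x,ẋ)=(-0.145000, -0.240100) → end (x,ẋ)=(-0.045548, 0.681317)
phase 2: p=-0.2270, T=0.450, ωT=1.363815, cosh=2.083385, sinh=1.827701; start (x,ẋ)=(-0.045548, 0.681317) → end (x,ẋ)=(0.561910, 2.424545)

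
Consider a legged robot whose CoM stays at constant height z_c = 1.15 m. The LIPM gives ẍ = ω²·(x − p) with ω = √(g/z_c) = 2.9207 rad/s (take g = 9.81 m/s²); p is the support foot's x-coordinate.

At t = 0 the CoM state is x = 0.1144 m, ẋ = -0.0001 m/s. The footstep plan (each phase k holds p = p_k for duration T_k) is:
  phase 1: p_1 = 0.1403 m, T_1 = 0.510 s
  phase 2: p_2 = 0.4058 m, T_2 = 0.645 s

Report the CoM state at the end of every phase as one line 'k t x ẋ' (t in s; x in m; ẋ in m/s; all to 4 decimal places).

phase 1: p=0.1403, T=0.510, ωT=1.489557, cosh=2.330301, sinh=2.104829; start (x,ẋ)=(0.114400, -0.000100) → end (x,ẋ)=(0.079873, -0.159455)
phase 2: p=0.4058, T=0.645, ωT=1.883852, cosh=3.365399, sinh=3.213395; start (x,ẋ)=(0.079873, -0.159455) → end (x,ẋ)=(-0.866509, -3.595573)

1 0.5100 0.0799 -0.1595
2 1.1550 -0.8665 -3.5956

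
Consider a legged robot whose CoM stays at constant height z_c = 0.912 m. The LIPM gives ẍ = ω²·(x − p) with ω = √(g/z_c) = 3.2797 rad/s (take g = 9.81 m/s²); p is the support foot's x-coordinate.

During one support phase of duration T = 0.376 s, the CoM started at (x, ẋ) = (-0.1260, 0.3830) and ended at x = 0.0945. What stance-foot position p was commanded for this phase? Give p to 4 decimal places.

ωT = 3.2797·0.376 = 1.233167; cosh(ωT) = 1.861725, sinh(ωT) = 1.570357
x(T) = p + (x₀−p)·cosh(ωT) + (ẋ₀/ω)·sinh(ωT) ⇒ p·(1 − cosh) = x(T) − x₀·cosh − (ẋ₀/ω)·sinh
numerator   = 0.0945 − (-0.1260)·1.861725 − (0.3830/3.2797)·1.570357 = 0.145693
denominator = 1 − 1.861725 = -0.861725
p = 0.145693 / -0.861725 = -0.1691

p = -0.1691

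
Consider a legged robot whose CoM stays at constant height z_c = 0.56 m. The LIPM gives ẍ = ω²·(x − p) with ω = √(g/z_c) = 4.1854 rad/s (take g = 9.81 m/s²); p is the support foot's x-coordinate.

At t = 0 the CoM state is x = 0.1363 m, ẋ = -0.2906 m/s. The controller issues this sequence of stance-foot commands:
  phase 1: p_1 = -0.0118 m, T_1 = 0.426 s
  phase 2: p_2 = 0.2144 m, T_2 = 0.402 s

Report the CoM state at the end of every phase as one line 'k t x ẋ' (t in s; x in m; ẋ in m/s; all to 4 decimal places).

1 0.4260 0.2404 0.9026
2 0.8280 0.8468 2.7944

phase 1: p=-0.0118, T=0.426, ωT=1.782980, cosh=3.057846, sinh=2.889710; start (x,ẋ)=(0.136300, -0.290600) → end (x,ẋ)=(0.240429, 0.902599)
phase 2: p=0.2144, T=0.402, ωT=1.682531, cosh=2.782528, sinh=2.596625; start (x,ẋ)=(0.240429, 0.902599) → end (x,ẋ)=(0.846800, 2.794389)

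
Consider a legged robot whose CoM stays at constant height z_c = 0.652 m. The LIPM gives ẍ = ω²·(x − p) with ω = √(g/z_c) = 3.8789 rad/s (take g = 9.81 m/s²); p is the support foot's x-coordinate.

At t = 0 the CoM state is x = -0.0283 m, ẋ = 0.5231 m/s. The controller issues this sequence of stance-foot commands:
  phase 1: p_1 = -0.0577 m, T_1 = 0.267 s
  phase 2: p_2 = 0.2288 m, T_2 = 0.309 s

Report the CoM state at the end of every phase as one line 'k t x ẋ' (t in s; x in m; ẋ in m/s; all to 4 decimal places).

1 0.2670 0.1549 0.9700
2 0.5760 0.4721 1.3225

phase 1: p=-0.0577, T=0.267, ωT=1.035666, cosh=1.585986, sinh=1.230996; start (x,ẋ)=(-0.028300, 0.523100) → end (x,ẋ)=(0.154937, 0.970012)
phase 2: p=0.2288, T=0.309, ωT=1.198580, cosh=1.808514, sinh=1.506892; start (x,ẋ)=(0.154937, 0.970012) → end (x,ẋ)=(0.472053, 1.322547)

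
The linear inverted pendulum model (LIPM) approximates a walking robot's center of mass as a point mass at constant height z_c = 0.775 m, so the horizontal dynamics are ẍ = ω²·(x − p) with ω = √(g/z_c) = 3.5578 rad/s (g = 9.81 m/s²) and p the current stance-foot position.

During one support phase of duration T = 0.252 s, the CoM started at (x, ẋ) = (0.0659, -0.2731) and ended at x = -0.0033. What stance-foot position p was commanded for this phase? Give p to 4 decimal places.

ωT = 3.5578·0.252 = 0.896566; cosh(ωT) = 1.429569, sinh(ωT) = 1.021601
x(T) = p + (x₀−p)·cosh(ωT) + (ẋ₀/ω)·sinh(ωT) ⇒ p·(1 − cosh) = x(T) − x₀·cosh − (ẋ₀/ω)·sinh
numerator   = -0.0033 − (0.0659)·1.429569 − (-0.2731/3.5578)·1.021601 = -0.019090
denominator = 1 − 1.429569 = -0.429569
p = -0.019090 / -0.429569 = 0.0444

p = 0.0444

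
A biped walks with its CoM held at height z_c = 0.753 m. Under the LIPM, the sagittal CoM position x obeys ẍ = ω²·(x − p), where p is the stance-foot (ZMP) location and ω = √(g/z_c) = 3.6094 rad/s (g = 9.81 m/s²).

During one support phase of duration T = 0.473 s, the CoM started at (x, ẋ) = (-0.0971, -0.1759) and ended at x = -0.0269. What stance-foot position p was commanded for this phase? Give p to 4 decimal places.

ωT = 3.6094·0.473 = 1.707246; cosh(ωT) = 2.847561, sinh(ωT) = 2.666196
x(T) = p + (x₀−p)·cosh(ωT) + (ẋ₀/ω)·sinh(ωT) ⇒ p·(1 − cosh) = x(T) − x₀·cosh − (ẋ₀/ω)·sinh
numerator   = -0.0269 − (-0.0971)·2.847561 − (-0.1759/3.6094)·2.666196 = 0.379532
denominator = 1 − 2.847561 = -1.847561
p = 0.379532 / -1.847561 = -0.2054

p = -0.2054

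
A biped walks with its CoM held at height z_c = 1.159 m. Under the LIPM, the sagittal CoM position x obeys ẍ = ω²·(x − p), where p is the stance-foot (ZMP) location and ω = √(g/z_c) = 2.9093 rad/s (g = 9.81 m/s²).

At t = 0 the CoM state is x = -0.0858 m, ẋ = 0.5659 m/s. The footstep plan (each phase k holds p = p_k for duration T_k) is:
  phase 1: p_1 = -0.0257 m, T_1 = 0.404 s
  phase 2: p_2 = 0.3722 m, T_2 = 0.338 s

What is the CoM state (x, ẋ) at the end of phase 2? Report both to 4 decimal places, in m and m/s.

x = 0.3332, ẋ = 0.4051

phase 1: p=-0.0257, T=0.404, ωT=1.175357, cosh=1.774004, sinh=1.465296; start (x,ẋ)=(-0.085800, 0.565900) → end (x,ẋ)=(0.152703, 0.747704)
phase 2: p=0.3722, T=0.338, ωT=0.983343, cosh=1.523719, sinh=1.149661; start (x,ẋ)=(0.152703, 0.747704) → end (x,ẋ)=(0.333216, 0.405137)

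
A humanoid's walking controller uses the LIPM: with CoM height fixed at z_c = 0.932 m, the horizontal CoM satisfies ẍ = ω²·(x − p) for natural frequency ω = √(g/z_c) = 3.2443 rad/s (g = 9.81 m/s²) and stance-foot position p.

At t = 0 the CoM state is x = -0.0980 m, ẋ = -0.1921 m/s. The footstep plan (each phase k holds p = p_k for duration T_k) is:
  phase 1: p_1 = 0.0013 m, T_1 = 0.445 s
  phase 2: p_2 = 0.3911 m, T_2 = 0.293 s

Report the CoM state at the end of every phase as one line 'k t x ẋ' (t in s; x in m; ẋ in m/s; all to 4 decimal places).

phase 1: p=0.0013, T=0.445, ωT=1.443714, cosh=2.236224, sinh=2.000174; start (x,ẋ)=(-0.098000, -0.192100) → end (x,ẋ)=(-0.339190, -1.073953)
phase 2: p=0.3911, T=0.293, ωT=0.950580, cosh=1.486863, sinh=1.100346; start (x,ẋ)=(-0.339190, -1.073953) → end (x,ẋ)=(-1.058987, -4.203851)

1 0.4450 -0.3392 -1.0740
2 0.7380 -1.0590 -4.2039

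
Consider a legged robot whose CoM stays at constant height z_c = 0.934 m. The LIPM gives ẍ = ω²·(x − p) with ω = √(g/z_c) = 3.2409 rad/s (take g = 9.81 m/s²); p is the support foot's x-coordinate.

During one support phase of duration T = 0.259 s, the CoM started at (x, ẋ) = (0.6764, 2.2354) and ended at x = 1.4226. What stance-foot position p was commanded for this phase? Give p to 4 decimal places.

p = 0.4172

ωT = 3.2409·0.259 = 0.839393; cosh(ωT) = 1.373467, sinh(ωT) = 0.941494
x(T) = p + (x₀−p)·cosh(ωT) + (ẋ₀/ω)·sinh(ωT) ⇒ p·(1 − cosh) = x(T) − x₀·cosh − (ẋ₀/ω)·sinh
numerator   = 1.4226 − (0.6764)·1.373467 − (2.2354/3.2409)·0.941494 = -0.155806
denominator = 1 − 1.373467 = -0.373467
p = -0.155806 / -0.373467 = 0.4172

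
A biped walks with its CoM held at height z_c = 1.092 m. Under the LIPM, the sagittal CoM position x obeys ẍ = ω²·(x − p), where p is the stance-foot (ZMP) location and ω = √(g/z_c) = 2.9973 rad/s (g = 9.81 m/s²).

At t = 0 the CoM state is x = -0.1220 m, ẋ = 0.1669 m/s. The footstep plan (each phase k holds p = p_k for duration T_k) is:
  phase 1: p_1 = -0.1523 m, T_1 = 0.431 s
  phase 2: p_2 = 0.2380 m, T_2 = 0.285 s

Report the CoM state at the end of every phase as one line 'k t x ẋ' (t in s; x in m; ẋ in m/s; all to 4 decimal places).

phase 1: p=-0.1523, T=0.431, ωT=1.291836, cosh=1.957115, sinh=1.682349; start (x,ẋ)=(-0.122000, 0.166900) → end (x,ẋ)=(0.000680, 0.479430)
phase 2: p=0.2380, T=0.285, ωT=0.854231, cosh=1.387588, sinh=0.961978; start (x,ẋ)=(0.000680, 0.479430) → end (x,ẋ)=(0.062569, -0.019023)

1 0.4310 0.0007 0.4794
2 0.7160 0.0626 -0.0190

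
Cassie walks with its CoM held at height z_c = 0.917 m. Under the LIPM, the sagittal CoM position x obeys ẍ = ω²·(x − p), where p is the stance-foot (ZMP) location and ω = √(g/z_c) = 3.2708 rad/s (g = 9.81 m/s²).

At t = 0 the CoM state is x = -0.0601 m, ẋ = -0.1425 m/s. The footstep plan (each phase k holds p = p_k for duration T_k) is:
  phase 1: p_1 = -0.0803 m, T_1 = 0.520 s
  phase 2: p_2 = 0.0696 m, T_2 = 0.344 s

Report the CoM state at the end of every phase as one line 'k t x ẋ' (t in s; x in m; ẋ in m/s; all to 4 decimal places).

phase 1: p=-0.0803, T=0.520, ωT=1.700816, cosh=2.830475, sinh=2.647941; start (x,ẋ)=(-0.060100, -0.142500) → end (x,ẋ)=(-0.138488, -0.228393)
phase 2: p=0.0696, T=0.344, ωT=1.125155, cosh=1.702649, sinh=1.378046; start (x,ẋ)=(-0.138488, -0.228393) → end (x,ẋ)=(-0.380927, -1.326791)

1 0.5200 -0.1385 -0.2284
2 0.8640 -0.3809 -1.3268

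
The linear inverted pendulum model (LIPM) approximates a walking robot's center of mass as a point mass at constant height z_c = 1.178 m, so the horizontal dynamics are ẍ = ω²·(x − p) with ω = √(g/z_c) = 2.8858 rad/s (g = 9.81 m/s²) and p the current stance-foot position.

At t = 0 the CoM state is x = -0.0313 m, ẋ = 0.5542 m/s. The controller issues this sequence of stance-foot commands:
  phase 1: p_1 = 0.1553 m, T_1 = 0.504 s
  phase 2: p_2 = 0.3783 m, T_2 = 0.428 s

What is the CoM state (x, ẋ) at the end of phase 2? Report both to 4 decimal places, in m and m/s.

phase 1: p=0.1553, T=0.504, ωT=1.454443, cosh=2.257814, sinh=2.024284; start (x,ẋ)=(-0.031300, 0.554200) → end (x,ẋ)=(0.122743, 0.161223)
phase 2: p=0.3783, T=0.428, ωT=1.235122, cosh=1.864799, sinh=1.574000; start (x,ẋ)=(0.122743, 0.161223) → end (x,ẋ)=(-0.010326, -0.860154)

x = -0.0103, ẋ = -0.8602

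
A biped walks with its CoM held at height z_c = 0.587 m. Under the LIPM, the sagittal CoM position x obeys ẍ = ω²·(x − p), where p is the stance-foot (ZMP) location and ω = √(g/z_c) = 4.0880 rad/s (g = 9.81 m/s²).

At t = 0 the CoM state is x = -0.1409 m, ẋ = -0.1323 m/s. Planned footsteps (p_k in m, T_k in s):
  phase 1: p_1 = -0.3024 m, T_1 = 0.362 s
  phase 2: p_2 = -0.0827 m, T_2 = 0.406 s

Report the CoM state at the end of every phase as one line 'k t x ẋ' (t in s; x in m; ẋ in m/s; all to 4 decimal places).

1 0.3620 0.0033 1.0692
2 0.7680 0.8142 3.8030

phase 1: p=-0.3024, T=0.362, ωT=1.479856, cosh=2.309992, sinh=2.082321; start (x,ẋ)=(-0.140900, -0.132300) → end (x,ẋ)=(0.003273, 1.069162)
phase 2: p=-0.0827, T=0.406, ωT=1.659728, cosh=2.724036, sinh=2.533845; start (x,ẋ)=(0.003273, 1.069162) → end (x,ẋ)=(0.814188, 3.802978)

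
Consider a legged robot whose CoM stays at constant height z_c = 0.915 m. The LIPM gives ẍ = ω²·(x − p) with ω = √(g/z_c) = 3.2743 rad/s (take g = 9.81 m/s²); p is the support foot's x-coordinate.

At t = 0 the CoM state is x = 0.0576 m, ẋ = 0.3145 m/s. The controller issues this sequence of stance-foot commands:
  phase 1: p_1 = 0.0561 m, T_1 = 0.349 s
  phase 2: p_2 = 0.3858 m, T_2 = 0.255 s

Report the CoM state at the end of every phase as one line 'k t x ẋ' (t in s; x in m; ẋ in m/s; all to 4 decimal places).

phase 1: p=0.0561, T=0.349, ωT=1.142731, cosh=1.727133, sinh=1.408186; start (x,ẋ)=(0.057600, 0.314500) → end (x,ẋ)=(0.193948, 0.550099)
phase 2: p=0.3858, T=0.255, ωT=0.834947, cosh=1.369294, sinh=0.935397; start (x,ẋ)=(0.193948, 0.550099) → end (x,ẋ)=(0.280250, 0.165651)

1 0.3490 0.1939 0.5501
2 0.6040 0.2803 0.1657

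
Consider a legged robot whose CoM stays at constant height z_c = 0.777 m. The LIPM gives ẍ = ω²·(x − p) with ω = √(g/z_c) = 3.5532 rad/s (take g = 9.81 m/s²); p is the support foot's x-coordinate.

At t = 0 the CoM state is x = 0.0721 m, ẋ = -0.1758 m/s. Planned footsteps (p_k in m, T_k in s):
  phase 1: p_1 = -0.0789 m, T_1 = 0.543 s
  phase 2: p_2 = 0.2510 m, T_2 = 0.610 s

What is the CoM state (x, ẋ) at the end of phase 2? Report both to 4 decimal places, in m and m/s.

phase 1: p=-0.0789, T=0.543, ωT=1.929388, cosh=3.515265, sinh=3.370028; start (x,ẋ)=(0.072100, -0.175800) → end (x,ẋ)=(0.285168, 1.190148)
phase 2: p=0.2510, T=0.610, ωT=2.167452, cosh=4.425233, sinh=4.310764; start (x,ẋ)=(0.285168, 1.190148) → end (x,ẋ)=(1.846095, 5.790030)

x = 1.8461, ẋ = 5.7900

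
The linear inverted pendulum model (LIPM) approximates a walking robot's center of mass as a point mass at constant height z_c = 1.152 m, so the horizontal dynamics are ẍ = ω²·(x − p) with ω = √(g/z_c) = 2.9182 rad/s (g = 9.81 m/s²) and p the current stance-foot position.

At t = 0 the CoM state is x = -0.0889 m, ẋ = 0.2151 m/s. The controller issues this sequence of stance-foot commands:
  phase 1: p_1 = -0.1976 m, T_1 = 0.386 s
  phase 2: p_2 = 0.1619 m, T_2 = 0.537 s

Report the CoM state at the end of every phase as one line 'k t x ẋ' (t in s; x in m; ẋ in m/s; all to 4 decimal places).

1 0.3860 0.0894 0.8044
2 0.9230 0.6124 1.5267

phase 1: p=-0.1976, T=0.386, ωT=1.126425, cosh=1.704400, sinh=1.380210; start (x,ẋ)=(-0.088900, 0.215100) → end (x,ẋ)=(0.089403, 0.804431)
phase 2: p=0.1619, T=0.537, ωT=1.567073, cosh=2.500628, sinh=2.291973; start (x,ẋ)=(0.089403, 0.804431) → end (x,ẋ)=(0.612418, 1.526692)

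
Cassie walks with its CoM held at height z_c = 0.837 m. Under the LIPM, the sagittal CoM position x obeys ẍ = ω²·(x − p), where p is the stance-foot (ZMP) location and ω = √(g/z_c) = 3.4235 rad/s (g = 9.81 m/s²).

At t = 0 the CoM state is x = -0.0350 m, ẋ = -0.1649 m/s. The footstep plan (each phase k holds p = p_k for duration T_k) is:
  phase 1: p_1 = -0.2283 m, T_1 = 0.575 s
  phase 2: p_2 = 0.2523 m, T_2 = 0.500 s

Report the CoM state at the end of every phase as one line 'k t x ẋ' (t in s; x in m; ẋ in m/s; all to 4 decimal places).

1 0.5750 0.3081 1.7210
2 1.0750 1.7588 5.4336

phase 1: p=-0.2283, T=0.575, ωT=1.968512, cosh=3.649841, sinh=3.510177; start (x,ẋ)=(-0.035000, -0.164900) → end (x,ẋ)=(0.308139, 1.721045)
phase 2: p=0.2523, T=0.500, ωT=1.711750, cosh=2.859598, sinh=2.679048; start (x,ẋ)=(0.308139, 1.721045) → end (x,ẋ)=(1.758776, 5.433638)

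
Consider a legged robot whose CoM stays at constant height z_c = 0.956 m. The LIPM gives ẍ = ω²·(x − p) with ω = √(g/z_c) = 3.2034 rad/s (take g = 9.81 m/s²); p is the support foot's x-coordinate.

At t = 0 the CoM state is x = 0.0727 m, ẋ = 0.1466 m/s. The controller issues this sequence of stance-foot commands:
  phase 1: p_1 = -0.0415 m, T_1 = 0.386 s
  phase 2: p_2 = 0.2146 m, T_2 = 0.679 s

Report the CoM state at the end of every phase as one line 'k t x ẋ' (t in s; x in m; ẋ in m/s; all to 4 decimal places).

phase 1: p=-0.0415, T=0.386, ωT=1.236512, cosh=1.866989, sinh=1.576594; start (x,ẋ)=(0.072700, 0.146600) → end (x,ẋ)=(0.243861, 0.850463)
phase 2: p=0.2146, T=0.679, ωT=2.175109, cosh=4.458368, sinh=4.344773; start (x,ẋ)=(0.243861, 0.850463) → end (x,ẋ)=(1.498541, 4.198936)

1 0.3860 0.2439 0.8505
2 1.0650 1.4985 4.1989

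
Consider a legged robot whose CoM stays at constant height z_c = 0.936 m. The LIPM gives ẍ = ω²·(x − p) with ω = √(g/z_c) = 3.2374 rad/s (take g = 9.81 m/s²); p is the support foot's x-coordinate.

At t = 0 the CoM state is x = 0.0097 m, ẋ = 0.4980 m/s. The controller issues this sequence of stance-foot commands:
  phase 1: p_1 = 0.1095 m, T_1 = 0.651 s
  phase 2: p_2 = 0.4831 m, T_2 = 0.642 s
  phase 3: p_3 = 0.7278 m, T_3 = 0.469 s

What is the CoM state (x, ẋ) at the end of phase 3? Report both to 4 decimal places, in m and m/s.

x = 1.4308, ẋ = 2.4855

phase 1: p=0.1095, T=0.651, ωT=2.107547, cosh=4.174786, sinh=4.053250; start (x,ẋ)=(0.009700, 0.498000) → end (x,ẋ)=(0.316356, 0.769469)
phase 2: p=0.4831, T=0.642, ωT=2.078411, cosh=4.058444, sinh=3.933315; start (x,ẋ)=(0.316356, 0.769469) → end (x,ẋ)=(0.741254, 0.999578)
phase 3: p=0.7278, T=0.469, ωT=1.518341, cosh=2.391860, sinh=2.172785; start (x,ẋ)=(0.741254, 0.999578) → end (x,ẋ)=(1.430849, 2.485491)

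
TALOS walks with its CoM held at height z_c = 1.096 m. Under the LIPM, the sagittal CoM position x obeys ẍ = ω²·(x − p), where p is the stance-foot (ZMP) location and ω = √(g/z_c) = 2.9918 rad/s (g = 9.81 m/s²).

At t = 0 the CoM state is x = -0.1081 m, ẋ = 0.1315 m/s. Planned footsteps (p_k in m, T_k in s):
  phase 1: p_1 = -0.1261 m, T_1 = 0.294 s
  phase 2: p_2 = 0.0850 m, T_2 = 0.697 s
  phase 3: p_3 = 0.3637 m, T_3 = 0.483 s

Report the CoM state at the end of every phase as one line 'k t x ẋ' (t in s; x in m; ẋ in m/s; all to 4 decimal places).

phase 1: p=-0.1261, T=0.294, ωT=0.879589, cosh=1.412431, sinh=0.997478; start (x,ẋ)=(-0.108100, 0.131500) → end (x,ẋ)=(-0.056834, 0.239451)
phase 2: p=0.0850, T=0.697, ωT=2.085285, cosh=4.085577, sinh=3.961305; start (x,ẋ)=(-0.056834, 0.239451) → end (x,ẋ)=(-0.177426, -0.702635)
phase 3: p=0.3637, T=0.483, ωT=1.445039, cosh=2.238878, sinh=2.003141; start (x,ẋ)=(-0.177426, -0.702635) → end (x,ẋ)=(-1.318259, -4.816078)

1 0.2940 -0.0568 0.2395
2 0.9910 -0.1774 -0.7026
3 1.4740 -1.3183 -4.8161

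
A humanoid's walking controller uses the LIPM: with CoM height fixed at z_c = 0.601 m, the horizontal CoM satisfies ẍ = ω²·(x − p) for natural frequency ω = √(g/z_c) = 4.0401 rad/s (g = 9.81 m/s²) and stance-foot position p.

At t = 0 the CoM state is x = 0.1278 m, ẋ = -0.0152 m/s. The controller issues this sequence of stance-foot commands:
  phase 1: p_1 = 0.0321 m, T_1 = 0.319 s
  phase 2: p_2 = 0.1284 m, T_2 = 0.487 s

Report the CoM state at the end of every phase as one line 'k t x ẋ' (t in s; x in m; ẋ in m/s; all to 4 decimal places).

1 0.3190 0.2126 0.6185
2 0.8060 0.9722 3.4481

phase 1: p=0.0321, T=0.319, ωT=1.288792, cosh=1.952002, sinh=1.676398; start (x,ẋ)=(0.127800, -0.015200) → end (x,ẋ)=(0.212600, 0.618488)
phase 2: p=0.1284, T=0.487, ωT=1.967529, cosh=3.646390, sinh=3.506588; start (x,ẋ)=(0.212600, 0.618488) → end (x,ẋ)=(0.972238, 3.448100)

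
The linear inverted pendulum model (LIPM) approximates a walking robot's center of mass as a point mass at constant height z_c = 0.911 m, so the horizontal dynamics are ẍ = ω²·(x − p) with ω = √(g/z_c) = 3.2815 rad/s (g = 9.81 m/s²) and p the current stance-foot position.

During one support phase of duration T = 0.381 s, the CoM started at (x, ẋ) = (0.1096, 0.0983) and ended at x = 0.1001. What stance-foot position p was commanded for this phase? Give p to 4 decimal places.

p = 0.1743

ωT = 3.2815·0.381 = 1.250252; cosh(ωT) = 1.888827, sinh(ωT) = 1.602394
x(T) = p + (x₀−p)·cosh(ωT) + (ẋ₀/ω)·sinh(ωT) ⇒ p·(1 − cosh) = x(T) − x₀·cosh − (ẋ₀/ω)·sinh
numerator   = 0.1001 − (0.1096)·1.888827 − (0.0983/3.2815)·1.602394 = -0.154916
denominator = 1 − 1.888827 = -0.888827
p = -0.154916 / -0.888827 = 0.1743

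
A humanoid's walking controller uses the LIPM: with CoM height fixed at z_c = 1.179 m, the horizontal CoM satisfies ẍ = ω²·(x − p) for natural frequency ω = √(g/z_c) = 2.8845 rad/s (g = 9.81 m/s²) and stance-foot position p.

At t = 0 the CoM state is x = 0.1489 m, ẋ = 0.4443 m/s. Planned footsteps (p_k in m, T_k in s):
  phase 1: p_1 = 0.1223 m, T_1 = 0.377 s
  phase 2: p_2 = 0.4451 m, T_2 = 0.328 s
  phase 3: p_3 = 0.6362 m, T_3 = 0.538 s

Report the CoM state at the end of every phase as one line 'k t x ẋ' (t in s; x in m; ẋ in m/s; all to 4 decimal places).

phase 1: p=0.1223, T=0.377, ωT=1.087457, cosh=1.651896, sinh=1.314823; start (x,ẋ)=(0.148900, 0.444300) → end (x,ẋ)=(0.368763, 0.834821)
phase 2: p=0.4451, T=0.328, ωT=0.946116, cosh=1.481966, sinh=1.093720; start (x,ẋ)=(0.368763, 0.834821) → end (x,ẋ)=(0.648511, 0.996345)
phase 3: p=0.6362, T=0.538, ωT=1.551861, cosh=2.466050, sinh=2.254197; start (x,ẋ)=(0.648511, 0.996345) → end (x,ẋ)=(1.445189, 2.537085)

1 0.3770 0.3688 0.8348
2 0.7050 0.6485 0.9963
3 1.2430 1.4452 2.5371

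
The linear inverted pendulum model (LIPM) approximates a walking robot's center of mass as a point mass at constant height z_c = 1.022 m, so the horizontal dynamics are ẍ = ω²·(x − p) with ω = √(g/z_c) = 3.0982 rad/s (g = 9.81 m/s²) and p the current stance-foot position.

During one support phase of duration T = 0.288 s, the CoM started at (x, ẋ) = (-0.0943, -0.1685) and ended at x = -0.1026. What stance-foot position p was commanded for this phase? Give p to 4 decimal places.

p = -0.2047

ωT = 3.0982·0.288 = 0.892282; cosh(ωT) = 1.425206, sinh(ωT) = 1.015486
x(T) = p + (x₀−p)·cosh(ωT) + (ẋ₀/ω)·sinh(ωT) ⇒ p·(1 − cosh) = x(T) − x₀·cosh − (ẋ₀/ω)·sinh
numerator   = -0.1026 − (-0.0943)·1.425206 − (-0.1685/3.0982)·1.015486 = 0.087026
denominator = 1 − 1.425206 = -0.425206
p = 0.087026 / -0.425206 = -0.2047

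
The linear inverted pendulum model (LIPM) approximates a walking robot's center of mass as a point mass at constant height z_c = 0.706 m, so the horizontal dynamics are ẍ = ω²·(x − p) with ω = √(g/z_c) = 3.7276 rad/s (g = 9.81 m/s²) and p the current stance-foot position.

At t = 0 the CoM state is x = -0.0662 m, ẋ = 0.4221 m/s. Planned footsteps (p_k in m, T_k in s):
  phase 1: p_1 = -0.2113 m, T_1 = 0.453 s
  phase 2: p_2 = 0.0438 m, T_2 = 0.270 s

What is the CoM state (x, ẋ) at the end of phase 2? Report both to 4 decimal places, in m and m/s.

x = 1.5618, ẋ = 5.9980

phase 1: p=-0.2113, T=0.453, ωT=1.688603, cosh=2.798346, sinh=2.613568; start (x,ẋ)=(-0.066200, 0.422100) → end (x,ẋ)=(0.490691, 2.594795)
phase 2: p=0.0438, T=0.270, ωT=1.006452, cosh=1.550695, sinh=1.185182; start (x,ẋ)=(0.490691, 2.594795) → end (x,ẋ)=(1.561801, 5.998048)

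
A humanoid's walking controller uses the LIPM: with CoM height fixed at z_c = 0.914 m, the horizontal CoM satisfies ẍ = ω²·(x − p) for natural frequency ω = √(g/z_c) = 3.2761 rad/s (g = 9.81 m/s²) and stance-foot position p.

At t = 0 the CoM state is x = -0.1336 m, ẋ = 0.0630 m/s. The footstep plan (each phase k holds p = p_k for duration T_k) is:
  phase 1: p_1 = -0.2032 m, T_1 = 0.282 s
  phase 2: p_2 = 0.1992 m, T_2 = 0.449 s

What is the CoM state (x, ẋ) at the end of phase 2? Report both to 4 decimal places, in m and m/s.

phase 1: p=-0.2032, T=0.282, ωT=0.923860, cosh=1.457990, sinh=1.061006; start (x,ẋ)=(-0.133600, 0.063000) → end (x,ẋ)=(-0.081321, 0.333780)
phase 2: p=0.1992, T=0.449, ωT=1.470969, cosh=2.291577, sinh=2.061874; start (x,ẋ)=(-0.081321, 0.333780) → end (x,ẋ)=(-0.233564, -1.130007)

x = -0.2336, ẋ = -1.1300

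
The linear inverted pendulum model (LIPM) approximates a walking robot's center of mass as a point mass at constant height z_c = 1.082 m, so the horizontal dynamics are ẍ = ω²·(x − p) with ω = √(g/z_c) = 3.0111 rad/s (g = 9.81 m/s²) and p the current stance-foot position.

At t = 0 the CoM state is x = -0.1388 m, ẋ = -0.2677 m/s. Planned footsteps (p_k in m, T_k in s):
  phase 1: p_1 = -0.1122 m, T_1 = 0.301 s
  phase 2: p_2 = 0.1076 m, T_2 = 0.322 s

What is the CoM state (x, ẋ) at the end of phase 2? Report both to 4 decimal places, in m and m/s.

x = -0.5960, ẋ = -1.8964

phase 1: p=-0.1122, T=0.301, ωT=0.906341, cosh=1.439624, sinh=1.035625; start (x,ẋ)=(-0.138800, -0.267700) → end (x,ẋ)=(-0.242566, -0.468336)
phase 2: p=0.1076, T=0.322, ωT=0.969574, cosh=1.508033, sinh=1.128788; start (x,ẋ)=(-0.242566, -0.468336) → end (x,ẋ)=(-0.596029, -1.896442)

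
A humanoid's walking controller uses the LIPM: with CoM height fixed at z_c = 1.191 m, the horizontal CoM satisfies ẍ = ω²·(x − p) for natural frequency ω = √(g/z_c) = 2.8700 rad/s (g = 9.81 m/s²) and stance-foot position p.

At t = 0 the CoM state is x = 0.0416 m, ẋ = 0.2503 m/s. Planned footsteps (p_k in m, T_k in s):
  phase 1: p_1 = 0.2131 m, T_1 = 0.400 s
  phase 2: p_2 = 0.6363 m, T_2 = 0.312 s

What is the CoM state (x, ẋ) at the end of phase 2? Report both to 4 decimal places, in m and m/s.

phase 1: p=0.2131, T=0.400, ωT=1.148000, cosh=1.734577, sinh=1.417306; start (x,ẋ)=(0.041600, 0.250300) → end (x,ẋ)=(0.039227, -0.263441)
phase 2: p=0.6363, T=0.312, ωT=0.895440, cosh=1.428420, sinh=1.019993; start (x,ẋ)=(0.039227, -0.263441) → end (x,ẋ)=(-0.310198, -2.124163)

x = -0.3102, ẋ = -2.1242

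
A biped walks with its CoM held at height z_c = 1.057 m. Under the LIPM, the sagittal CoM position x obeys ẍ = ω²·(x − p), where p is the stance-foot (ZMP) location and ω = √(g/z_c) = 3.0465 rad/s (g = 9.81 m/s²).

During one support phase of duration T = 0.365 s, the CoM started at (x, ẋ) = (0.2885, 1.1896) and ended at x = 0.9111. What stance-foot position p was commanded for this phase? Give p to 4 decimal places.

p = 0.1523

ωT = 3.0465·0.365 = 1.111973; cosh(ωT) = 1.684630, sinh(ωT) = 1.355720
x(T) = p + (x₀−p)·cosh(ωT) + (ẋ₀/ω)·sinh(ωT) ⇒ p·(1 − cosh) = x(T) − x₀·cosh − (ẋ₀/ω)·sinh
numerator   = 0.9111 − (0.2885)·1.684630 − (1.1896/3.0465)·1.355720 = -0.104298
denominator = 1 − 1.684630 = -0.684630
p = -0.104298 / -0.684630 = 0.1523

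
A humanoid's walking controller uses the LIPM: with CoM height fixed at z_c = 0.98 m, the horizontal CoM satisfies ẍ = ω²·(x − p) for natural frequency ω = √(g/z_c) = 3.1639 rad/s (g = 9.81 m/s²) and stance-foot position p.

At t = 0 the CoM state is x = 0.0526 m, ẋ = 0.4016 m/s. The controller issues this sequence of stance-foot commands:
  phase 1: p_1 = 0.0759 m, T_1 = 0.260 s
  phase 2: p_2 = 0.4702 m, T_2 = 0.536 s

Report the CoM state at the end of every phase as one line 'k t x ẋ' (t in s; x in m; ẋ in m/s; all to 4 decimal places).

phase 1: p=0.0759, T=0.260, ωT=0.822614, cosh=1.357862, sinh=0.918580; start (x,ẋ)=(0.052600, 0.401600) → end (x,ẋ)=(0.160859, 0.477601)
phase 2: p=0.4702, T=0.536, ωT=1.695850, cosh=2.817361, sinh=2.633918; start (x,ẋ)=(0.160859, 0.477601) → end (x,ẋ)=(-0.003727, -1.232305)

1 0.2600 0.1609 0.4776
2 0.7960 -0.0037 -1.2323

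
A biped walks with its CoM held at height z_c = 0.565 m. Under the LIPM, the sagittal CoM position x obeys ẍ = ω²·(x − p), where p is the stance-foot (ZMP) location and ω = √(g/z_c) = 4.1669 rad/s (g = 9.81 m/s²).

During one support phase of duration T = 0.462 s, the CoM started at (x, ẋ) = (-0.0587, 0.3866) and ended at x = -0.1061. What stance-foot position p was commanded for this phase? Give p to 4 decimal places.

ωT = 4.1669·0.462 = 1.925108; cosh(ωT) = 3.500874, sinh(ωT) = 3.355014
x(T) = p + (x₀−p)·cosh(ωT) + (ẋ₀/ω)·sinh(ωT) ⇒ p·(1 − cosh) = x(T) − x₀·cosh − (ẋ₀/ω)·sinh
numerator   = -0.1061 − (-0.0587)·3.500874 − (0.3866/4.1669)·3.355014 = -0.211873
denominator = 1 − 3.500874 = -2.500874
p = -0.211873 / -2.500874 = 0.0847

p = 0.0847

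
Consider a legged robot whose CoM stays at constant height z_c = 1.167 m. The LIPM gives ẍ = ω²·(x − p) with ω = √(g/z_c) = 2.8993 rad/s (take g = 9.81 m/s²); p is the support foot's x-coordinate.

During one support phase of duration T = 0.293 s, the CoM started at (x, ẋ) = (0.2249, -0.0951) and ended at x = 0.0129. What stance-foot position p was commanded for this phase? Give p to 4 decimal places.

p = 0.6965

ωT = 2.8993·0.293 = 0.849495; cosh(ωT) = 1.383048, sinh(ωT) = 0.955417
x(T) = p + (x₀−p)·cosh(ωT) + (ẋ₀/ω)·sinh(ωT) ⇒ p·(1 − cosh) = x(T) − x₀·cosh − (ẋ₀/ω)·sinh
numerator   = 0.0129 − (0.2249)·1.383048 − (-0.0951/2.8993)·0.955417 = -0.266809
denominator = 1 − 1.383048 = -0.383048
p = -0.266809 / -0.383048 = 0.6965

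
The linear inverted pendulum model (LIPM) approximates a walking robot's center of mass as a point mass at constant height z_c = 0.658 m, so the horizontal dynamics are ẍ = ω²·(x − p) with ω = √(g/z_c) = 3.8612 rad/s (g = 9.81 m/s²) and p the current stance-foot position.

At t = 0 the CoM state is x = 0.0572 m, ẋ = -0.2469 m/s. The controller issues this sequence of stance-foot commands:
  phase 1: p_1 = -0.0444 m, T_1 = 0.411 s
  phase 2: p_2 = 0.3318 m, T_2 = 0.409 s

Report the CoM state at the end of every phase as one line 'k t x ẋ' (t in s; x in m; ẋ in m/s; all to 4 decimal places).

phase 1: p=-0.0444, T=0.411, ωT=1.586953, cosh=2.546689, sinh=2.342142; start (x,ẋ)=(0.057200, -0.246900) → end (x,ẋ)=(0.064578, 0.290040)
phase 2: p=0.3318, T=0.409, ωT=1.579231, cosh=2.528678, sinh=2.322545; start (x,ẋ)=(0.064578, 0.290040) → end (x,ẋ)=(-0.169457, -1.662978)

1 0.4110 0.0646 0.2900
2 0.8200 -0.1695 -1.6630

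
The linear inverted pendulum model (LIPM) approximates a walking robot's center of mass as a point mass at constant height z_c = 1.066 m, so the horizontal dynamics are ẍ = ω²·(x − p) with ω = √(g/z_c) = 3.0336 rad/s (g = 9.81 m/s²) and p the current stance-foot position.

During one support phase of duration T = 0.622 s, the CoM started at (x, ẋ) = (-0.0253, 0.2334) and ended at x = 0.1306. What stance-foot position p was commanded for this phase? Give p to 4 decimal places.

p = 0.0135

ωT = 3.0336·0.622 = 1.886899; cosh(ωT) = 3.375208, sinh(ωT) = 3.223667
x(T) = p + (x₀−p)·cosh(ωT) + (ẋ₀/ω)·sinh(ωT) ⇒ p·(1 − cosh) = x(T) − x₀·cosh − (ẋ₀/ω)·sinh
numerator   = 0.1306 − (-0.0253)·3.375208 − (0.2334/3.0336)·3.223667 = -0.032031
denominator = 1 − 3.375208 = -2.375208
p = -0.032031 / -2.375208 = 0.0135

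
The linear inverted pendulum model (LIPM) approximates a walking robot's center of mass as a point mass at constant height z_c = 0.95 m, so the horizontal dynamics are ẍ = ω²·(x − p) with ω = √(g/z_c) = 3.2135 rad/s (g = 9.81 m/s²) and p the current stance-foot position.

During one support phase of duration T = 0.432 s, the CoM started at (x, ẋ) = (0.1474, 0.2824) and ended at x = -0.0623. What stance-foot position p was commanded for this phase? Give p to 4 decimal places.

ωT = 3.2135·0.432 = 1.388232; cosh(ωT) = 2.128637, sinh(ωT) = 1.879121
x(T) = p + (x₀−p)·cosh(ωT) + (ẋ₀/ω)·sinh(ωT) ⇒ p·(1 − cosh) = x(T) − x₀·cosh − (ẋ₀/ω)·sinh
numerator   = -0.0623 − (0.1474)·2.128637 − (0.2824/3.2135)·1.879121 = -0.541197
denominator = 1 − 2.128637 = -1.128637
p = -0.541197 / -1.128637 = 0.4795

p = 0.4795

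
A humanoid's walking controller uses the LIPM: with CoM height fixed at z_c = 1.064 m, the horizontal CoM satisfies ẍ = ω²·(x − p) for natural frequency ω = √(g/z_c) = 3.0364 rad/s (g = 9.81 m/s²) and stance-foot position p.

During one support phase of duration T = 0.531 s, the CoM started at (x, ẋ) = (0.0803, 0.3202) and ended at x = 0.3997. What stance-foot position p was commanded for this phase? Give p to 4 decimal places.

ωT = 3.0364·0.531 = 1.612328; cosh(ωT) = 2.606948, sinh(ωT) = 2.407525
x(T) = p + (x₀−p)·cosh(ωT) + (ẋ₀/ω)·sinh(ωT) ⇒ p·(1 − cosh) = x(T) − x₀·cosh − (ẋ₀/ω)·sinh
numerator   = 0.3997 − (0.0803)·2.606948 − (0.3202/3.0364)·2.407525 = -0.063521
denominator = 1 − 2.606948 = -1.606948
p = -0.063521 / -1.606948 = 0.0395

p = 0.0395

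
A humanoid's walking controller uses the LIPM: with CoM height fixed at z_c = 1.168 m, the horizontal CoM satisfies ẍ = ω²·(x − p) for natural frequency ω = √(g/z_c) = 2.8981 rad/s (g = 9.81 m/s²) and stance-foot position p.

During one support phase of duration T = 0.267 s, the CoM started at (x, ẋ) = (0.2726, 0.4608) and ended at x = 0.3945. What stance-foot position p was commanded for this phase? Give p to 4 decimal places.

p = 0.3164

ωT = 2.8981·0.267 = 0.773793; cosh(ωT) = 1.314617, sinh(ωT) = 0.853356
x(T) = p + (x₀−p)·cosh(ωT) + (ẋ₀/ω)·sinh(ωT) ⇒ p·(1 − cosh) = x(T) − x₀·cosh − (ẋ₀/ω)·sinh
numerator   = 0.3945 − (0.2726)·1.314617 − (0.4608/2.8981)·0.853356 = -0.099549
denominator = 1 − 1.314617 = -0.314617
p = -0.099549 / -0.314617 = 0.3164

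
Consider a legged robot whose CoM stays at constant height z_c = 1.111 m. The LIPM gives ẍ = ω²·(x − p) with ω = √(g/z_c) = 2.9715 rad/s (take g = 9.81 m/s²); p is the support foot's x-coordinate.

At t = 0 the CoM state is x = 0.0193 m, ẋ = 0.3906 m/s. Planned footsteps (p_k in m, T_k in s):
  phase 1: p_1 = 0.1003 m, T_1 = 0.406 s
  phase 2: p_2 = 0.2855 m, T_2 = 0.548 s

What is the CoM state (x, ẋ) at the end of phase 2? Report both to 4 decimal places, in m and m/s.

phase 1: p=0.1003, T=0.406, ωT=1.206429, cosh=1.820397, sinh=1.521133; start (x,ẋ)=(0.019300, 0.390600) → end (x,ẋ)=(0.152799, 0.344923)
phase 2: p=0.2855, T=0.548, ωT=1.628382, cosh=2.645935, sinh=2.449688; start (x,ẋ)=(0.152799, 0.344923) → end (x,ẋ)=(0.218734, -0.053319)

x = 0.2187, ẋ = -0.0533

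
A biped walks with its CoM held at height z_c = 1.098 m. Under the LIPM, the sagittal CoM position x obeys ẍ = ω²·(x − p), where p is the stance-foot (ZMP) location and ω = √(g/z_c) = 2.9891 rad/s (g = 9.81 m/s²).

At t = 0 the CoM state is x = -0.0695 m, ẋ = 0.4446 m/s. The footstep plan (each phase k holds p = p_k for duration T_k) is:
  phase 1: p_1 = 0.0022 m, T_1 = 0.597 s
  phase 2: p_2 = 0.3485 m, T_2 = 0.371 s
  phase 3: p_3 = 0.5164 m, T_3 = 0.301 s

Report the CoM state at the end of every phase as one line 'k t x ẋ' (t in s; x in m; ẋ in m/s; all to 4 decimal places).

phase 1: p=0.0022, T=0.597, ωT=1.784493, cosh=3.062220, sinh=2.894338; start (x,ẋ)=(-0.069500, 0.444600) → end (x,ẋ)=(0.213144, 0.741153)
phase 2: p=0.3485, T=0.371, ωT=1.108956, cosh=1.680548, sinh=1.350645; start (x,ẋ)=(0.213144, 0.741153) → end (x,ẋ)=(0.455922, 0.699081)
phase 3: p=0.5164, T=0.301, ωT=0.899719, cosh=1.432798, sinh=1.026114; start (x,ẋ)=(0.455922, 0.699081) → end (x,ẋ)=(0.669732, 0.816148)

1 0.5970 0.2131 0.7412
2 0.9680 0.4559 0.6991
3 1.2690 0.6697 0.8161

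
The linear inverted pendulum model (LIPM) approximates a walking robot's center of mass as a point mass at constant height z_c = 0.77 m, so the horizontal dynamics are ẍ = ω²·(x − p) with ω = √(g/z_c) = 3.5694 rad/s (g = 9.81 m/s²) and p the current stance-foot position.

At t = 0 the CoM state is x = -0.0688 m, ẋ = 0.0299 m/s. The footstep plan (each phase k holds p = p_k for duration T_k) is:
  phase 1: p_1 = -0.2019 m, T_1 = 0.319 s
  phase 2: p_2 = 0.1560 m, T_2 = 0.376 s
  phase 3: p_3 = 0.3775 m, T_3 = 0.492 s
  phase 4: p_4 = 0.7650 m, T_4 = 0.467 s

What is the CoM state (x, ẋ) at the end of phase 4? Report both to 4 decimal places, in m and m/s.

phase 1: p=-0.2019, T=0.319, ωT=1.138639, cosh=1.721385, sinh=1.401130; start (x,ẋ)=(-0.068800, 0.029900) → end (x,ẋ)=(0.038953, 0.717128)
phase 2: p=0.1560, T=0.376, ωT=1.342094, cosh=2.044174, sinh=1.782876; start (x,ẋ)=(0.038953, 0.717128) → end (x,ẋ)=(0.274934, 0.721073)
phase 3: p=0.3775, T=0.492, ωT=1.756145, cosh=2.981391, sinh=2.808682; start (x,ẋ)=(0.274934, 0.721073) → end (x,ẋ)=(0.639106, 1.121541)
phase 4: p=0.7650, T=0.467, ωT=1.666910, cosh=2.742304, sinh=2.553474; start (x,ẋ)=(0.639106, 1.121541) → end (x,ẋ)=(1.222087, 1.928159)

x = 1.2221, ẋ = 1.9282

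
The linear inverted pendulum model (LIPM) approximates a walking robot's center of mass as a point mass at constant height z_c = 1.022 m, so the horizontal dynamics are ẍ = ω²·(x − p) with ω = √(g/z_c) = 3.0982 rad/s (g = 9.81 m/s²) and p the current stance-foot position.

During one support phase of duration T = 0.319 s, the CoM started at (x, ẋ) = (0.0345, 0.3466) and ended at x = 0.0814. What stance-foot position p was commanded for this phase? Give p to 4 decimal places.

p = 0.1904

ωT = 3.0982·0.319 = 0.988326; cosh(ωT) = 1.529466, sinh(ωT) = 1.157267
x(T) = p + (x₀−p)·cosh(ωT) + (ẋ₀/ω)·sinh(ωT) ⇒ p·(1 − cosh) = x(T) − x₀·cosh − (ẋ₀/ω)·sinh
numerator   = 0.0814 − (0.0345)·1.529466 − (0.3466/3.0982)·1.157267 = -0.100832
denominator = 1 − 1.529466 = -0.529466
p = -0.100832 / -0.529466 = 0.1904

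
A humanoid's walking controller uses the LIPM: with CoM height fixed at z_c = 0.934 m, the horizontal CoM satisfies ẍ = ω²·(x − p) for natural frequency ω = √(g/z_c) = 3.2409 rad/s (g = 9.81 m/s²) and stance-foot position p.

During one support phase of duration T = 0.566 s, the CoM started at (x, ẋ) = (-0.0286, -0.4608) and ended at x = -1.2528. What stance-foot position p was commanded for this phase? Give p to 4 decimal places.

ωT = 3.2409·0.566 = 1.834349; cosh(ωT) = 3.210388, sinh(ωT) = 3.050671
x(T) = p + (x₀−p)·cosh(ωT) + (ẋ₀/ω)·sinh(ωT) ⇒ p·(1 − cosh) = x(T) − x₀·cosh − (ẋ₀/ω)·sinh
numerator   = -1.2528 − (-0.0286)·3.210388 − (-0.4608/3.2409)·3.050671 = -0.727230
denominator = 1 − 3.210388 = -2.210388
p = -0.727230 / -2.210388 = 0.3290

p = 0.3290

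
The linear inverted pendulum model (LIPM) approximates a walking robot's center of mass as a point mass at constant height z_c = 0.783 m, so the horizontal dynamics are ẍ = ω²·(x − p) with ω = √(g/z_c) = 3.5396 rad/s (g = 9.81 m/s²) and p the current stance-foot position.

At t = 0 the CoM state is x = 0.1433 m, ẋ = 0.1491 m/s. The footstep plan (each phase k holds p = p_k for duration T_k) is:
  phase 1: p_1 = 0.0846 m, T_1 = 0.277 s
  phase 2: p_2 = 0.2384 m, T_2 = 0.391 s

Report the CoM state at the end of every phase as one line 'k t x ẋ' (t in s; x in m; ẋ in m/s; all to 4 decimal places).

phase 1: p=0.0846, T=0.277, ωT=0.980469, cosh=1.520421, sinh=1.145286; start (x,ẋ)=(0.143300, 0.149100) → end (x,ẋ)=(0.222092, 0.464656)
phase 2: p=0.2384, T=0.391, ωT=1.383984, cosh=2.120673, sinh=1.870095; start (x,ẋ)=(0.222092, 0.464656) → end (x,ẋ)=(0.449310, 0.877435)

1 0.2770 0.2221 0.4647
2 0.6680 0.4493 0.8774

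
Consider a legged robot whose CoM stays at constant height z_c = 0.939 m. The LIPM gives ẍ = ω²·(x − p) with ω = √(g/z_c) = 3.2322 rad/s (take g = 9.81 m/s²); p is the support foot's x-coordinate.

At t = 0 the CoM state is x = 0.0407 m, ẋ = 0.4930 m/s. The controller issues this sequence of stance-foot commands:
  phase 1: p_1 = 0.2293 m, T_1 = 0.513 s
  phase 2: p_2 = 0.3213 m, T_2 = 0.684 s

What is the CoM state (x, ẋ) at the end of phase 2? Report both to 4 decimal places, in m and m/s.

x = -0.9708, ẋ = -4.1206

phase 1: p=0.2293, T=0.513, ωT=1.658119, cosh=2.719961, sinh=2.529464; start (x,ẋ)=(0.040700, 0.493000) → end (x,ẋ)=(0.102129, -0.201003)
phase 2: p=0.3213, T=0.684, ωT=2.210825, cosh=4.616424, sinh=4.506814; start (x,ẋ)=(0.102129, -0.201003) → end (x,ẋ)=(-0.970756, -4.120566)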